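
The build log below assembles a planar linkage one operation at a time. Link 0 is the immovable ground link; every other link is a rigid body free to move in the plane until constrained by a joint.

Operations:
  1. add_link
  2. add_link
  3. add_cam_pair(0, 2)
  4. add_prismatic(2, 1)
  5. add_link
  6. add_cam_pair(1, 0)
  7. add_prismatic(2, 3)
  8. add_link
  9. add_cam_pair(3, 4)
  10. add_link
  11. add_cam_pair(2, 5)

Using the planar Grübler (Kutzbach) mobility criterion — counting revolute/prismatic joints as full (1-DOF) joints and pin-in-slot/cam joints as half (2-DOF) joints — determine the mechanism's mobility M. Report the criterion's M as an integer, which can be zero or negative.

L=1 J1=0 J2=0
add link → L=2 J1=0 J2=0
add link → L=3 J1=0 J2=0
C@0,2 dof=2 J2 → L=3 J1=0 J2=1
P@2,1 dof=1 J1 → L=3 J1=1 J2=1
add link → L=4 J1=1 J2=1
C@1,0 dof=2 J2 → L=4 J1=1 J2=2
P@2,3 dof=1 J1 → L=4 J1=2 J2=2
add link → L=5 J1=2 J2=2
C@3,4 dof=2 J2 → L=5 J1=2 J2=3
add link → L=6 J1=2 J2=3
C@2,5 dof=2 J2 → L=6 J1=2 J2=4
M=3(L−1)−2J1−J2=3·5−2·2−4=7

M = 7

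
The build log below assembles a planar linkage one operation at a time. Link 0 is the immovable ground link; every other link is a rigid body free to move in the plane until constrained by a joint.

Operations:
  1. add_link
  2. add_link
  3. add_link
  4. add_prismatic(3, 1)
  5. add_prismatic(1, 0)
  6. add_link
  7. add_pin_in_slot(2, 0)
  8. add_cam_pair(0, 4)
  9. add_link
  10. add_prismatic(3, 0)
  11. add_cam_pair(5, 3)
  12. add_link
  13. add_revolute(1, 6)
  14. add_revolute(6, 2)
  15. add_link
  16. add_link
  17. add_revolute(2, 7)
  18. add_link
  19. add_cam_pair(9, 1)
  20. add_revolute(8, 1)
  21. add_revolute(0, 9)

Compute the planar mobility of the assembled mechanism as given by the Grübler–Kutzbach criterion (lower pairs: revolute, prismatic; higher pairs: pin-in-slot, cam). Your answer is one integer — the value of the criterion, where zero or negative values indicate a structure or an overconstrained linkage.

L=1 J1=0 J2=0
add link → L=2 J1=0 J2=0
add link → L=3 J1=0 J2=0
add link → L=4 J1=0 J2=0
P@3,1 dof=1 J1 → L=4 J1=1 J2=0
P@1,0 dof=1 J1 → L=4 J1=2 J2=0
add link → L=5 J1=2 J2=0
PS@2,0 dof=2 J2 → L=5 J1=2 J2=1
C@0,4 dof=2 J2 → L=5 J1=2 J2=2
add link → L=6 J1=2 J2=2
P@3,0 dof=1 J1 → L=6 J1=3 J2=2
C@5,3 dof=2 J2 → L=6 J1=3 J2=3
add link → L=7 J1=3 J2=3
R@1,6 dof=1 J1 → L=7 J1=4 J2=3
R@6,2 dof=1 J1 → L=7 J1=5 J2=3
add link → L=8 J1=5 J2=3
add link → L=9 J1=5 J2=3
R@2,7 dof=1 J1 → L=9 J1=6 J2=3
add link → L=10 J1=6 J2=3
C@9,1 dof=2 J2 → L=10 J1=6 J2=4
R@8,1 dof=1 J1 → L=10 J1=7 J2=4
R@0,9 dof=1 J1 → L=10 J1=8 J2=4
M=3(L−1)−2J1−J2=3·9−2·8−4=7

M = 7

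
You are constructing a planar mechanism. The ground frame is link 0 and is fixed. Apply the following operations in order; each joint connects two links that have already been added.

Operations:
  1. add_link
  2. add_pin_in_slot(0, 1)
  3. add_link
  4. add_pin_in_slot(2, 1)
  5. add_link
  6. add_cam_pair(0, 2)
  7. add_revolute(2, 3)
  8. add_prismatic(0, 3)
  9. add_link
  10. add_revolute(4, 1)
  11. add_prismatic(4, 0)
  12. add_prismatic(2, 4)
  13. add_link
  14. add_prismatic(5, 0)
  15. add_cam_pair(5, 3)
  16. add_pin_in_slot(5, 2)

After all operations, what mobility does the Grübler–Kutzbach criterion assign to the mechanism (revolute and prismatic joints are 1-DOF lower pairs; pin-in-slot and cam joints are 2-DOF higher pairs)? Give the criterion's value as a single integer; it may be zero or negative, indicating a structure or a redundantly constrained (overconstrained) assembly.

M = -2

[1;0;0] (link 0 is ground)
L+ [2;0;0]
PS(0,1)∈J2 [2;0;1]
L+ [3;0;1]
PS(2,1)∈J2 [3;0;2]
L+ [4;0;2]
C(0,2)∈J2 [4;0;3]
R(2,3)∈J1 [4;1;3]
P(0,3)∈J1 [4;2;3]
L+ [5;2;3]
R(4,1)∈J1 [5;3;3]
P(4,0)∈J1 [5;4;3]
P(2,4)∈J1 [5;5;3]
L+ [6;5;3]
P(5,0)∈J1 [6;6;3]
C(5,3)∈J2 [6;6;4]
PS(5,2)∈J2 [6;6;5]
mobility = 15 − 12 − 5 = -2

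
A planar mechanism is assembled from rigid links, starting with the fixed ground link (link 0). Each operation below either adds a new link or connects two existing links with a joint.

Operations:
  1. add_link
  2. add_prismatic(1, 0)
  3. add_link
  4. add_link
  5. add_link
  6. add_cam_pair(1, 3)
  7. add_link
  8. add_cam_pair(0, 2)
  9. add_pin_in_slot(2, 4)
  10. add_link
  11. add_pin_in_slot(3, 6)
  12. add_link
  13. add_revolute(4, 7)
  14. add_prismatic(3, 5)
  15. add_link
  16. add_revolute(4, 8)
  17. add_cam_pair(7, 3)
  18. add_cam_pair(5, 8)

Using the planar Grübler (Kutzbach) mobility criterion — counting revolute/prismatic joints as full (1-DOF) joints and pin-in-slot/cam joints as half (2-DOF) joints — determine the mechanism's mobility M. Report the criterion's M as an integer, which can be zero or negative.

M = 10

(L,J1,J2)=(1,0,0); link0 fixed
link1: (2,0,0)
P 1-0 [J1]: (2,1,0)
link2: (3,1,0)
link3: (4,1,0)
link4: (5,1,0)
C 1-3 [J2]: (5,1,1)
link5: (6,1,1)
C 0-2 [J2]: (6,1,2)
PS 2-4 [J2]: (6,1,3)
link6: (7,1,3)
PS 3-6 [J2]: (7,1,4)
link7: (8,1,4)
R 4-7 [J1]: (8,2,4)
P 3-5 [J1]: (8,3,4)
link8: (9,3,4)
R 4-8 [J1]: (9,4,4)
C 7-3 [J2]: (9,4,5)
C 5-8 [J2]: (9,4,6)
Grübler: 3·8 − 2·4 − 6 = 10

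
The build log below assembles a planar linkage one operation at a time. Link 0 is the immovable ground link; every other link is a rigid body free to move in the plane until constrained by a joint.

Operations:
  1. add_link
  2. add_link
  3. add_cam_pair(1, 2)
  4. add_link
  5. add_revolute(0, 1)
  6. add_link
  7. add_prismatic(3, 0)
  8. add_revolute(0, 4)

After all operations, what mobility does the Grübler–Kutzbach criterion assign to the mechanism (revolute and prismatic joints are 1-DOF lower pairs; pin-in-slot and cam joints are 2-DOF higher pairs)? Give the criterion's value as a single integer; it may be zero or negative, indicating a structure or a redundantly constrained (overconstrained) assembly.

link 0 = ground. State L|J1|J2 = 1|0|0
+link1  2|0|0
+link2  3|0|0
C(1,2) f=2→J2  3|0|1
+link3  4|0|1
R(0,1) f=1→J1  4|1|1
+link4  5|1|1
P(3,0) f=1→J1  5|2|1
R(0,4) f=1→J1  5|3|1
M = 3(5−1)−2·3−1 = 12−6−1 = 5

M = 5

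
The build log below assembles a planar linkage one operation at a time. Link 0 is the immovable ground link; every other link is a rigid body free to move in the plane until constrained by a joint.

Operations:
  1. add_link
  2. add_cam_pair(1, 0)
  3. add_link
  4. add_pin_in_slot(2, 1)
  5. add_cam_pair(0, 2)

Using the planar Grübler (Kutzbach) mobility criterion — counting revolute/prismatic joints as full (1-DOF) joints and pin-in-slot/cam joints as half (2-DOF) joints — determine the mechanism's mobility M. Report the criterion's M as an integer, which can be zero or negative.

link 0 = ground. State L|J1|J2 = 1|0|0
+link1  2|0|0
C(1,0) f=2→J2  2|0|1
+link2  3|0|1
PS(2,1) f=2→J2  3|0|2
C(0,2) f=2→J2  3|0|3
M = 3(3−1)−2·0−3 = 6−0−3 = 3

M = 3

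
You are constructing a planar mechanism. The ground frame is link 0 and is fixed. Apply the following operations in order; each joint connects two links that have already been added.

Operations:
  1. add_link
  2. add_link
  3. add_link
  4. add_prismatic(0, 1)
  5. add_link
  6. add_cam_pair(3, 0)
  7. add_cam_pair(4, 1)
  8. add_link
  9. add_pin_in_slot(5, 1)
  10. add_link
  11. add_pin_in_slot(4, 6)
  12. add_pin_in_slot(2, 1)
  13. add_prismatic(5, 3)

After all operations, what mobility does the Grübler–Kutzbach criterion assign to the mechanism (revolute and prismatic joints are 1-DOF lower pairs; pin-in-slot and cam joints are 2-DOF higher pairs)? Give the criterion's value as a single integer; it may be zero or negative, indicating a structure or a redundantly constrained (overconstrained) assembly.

ground; <1,0,0>
#1 <2,0,0>
#2 <3,0,0>
#3 <4,0,0>
P:0↔1 J1 <4,1,0>
#4 <5,1,0>
C:3↔0 J2 <5,1,1>
C:4↔1 J2 <5,1,2>
#5 <6,1,2>
PS:5↔1 J2 <6,1,3>
#6 <7,1,3>
PS:4↔6 J2 <7,1,4>
PS:2↔1 J2 <7,1,5>
P:5↔3 J1 <7,2,5>
3×6 − 2×2 − 1×5 = 9

M = 9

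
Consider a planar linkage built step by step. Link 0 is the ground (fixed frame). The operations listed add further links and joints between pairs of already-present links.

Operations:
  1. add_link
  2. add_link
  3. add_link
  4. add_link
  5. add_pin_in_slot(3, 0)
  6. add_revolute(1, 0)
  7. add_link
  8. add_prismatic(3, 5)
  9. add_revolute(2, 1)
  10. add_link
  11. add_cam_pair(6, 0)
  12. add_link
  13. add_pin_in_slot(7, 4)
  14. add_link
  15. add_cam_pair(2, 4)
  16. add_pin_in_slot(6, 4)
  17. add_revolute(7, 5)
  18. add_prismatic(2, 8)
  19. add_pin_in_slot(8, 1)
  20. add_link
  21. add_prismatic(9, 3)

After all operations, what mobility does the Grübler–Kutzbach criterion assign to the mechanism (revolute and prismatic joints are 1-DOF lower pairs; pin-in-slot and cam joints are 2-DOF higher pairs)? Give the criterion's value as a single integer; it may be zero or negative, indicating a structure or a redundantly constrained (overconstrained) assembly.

M = 9

link 0 = ground. State L|J1|J2 = 1|0|0
+link1  2|0|0
+link2  3|0|0
+link3  4|0|0
+link4  5|0|0
PS(3,0) f=2→J2  5|0|1
R(1,0) f=1→J1  5|1|1
+link5  6|1|1
P(3,5) f=1→J1  6|2|1
R(2,1) f=1→J1  6|3|1
+link6  7|3|1
C(6,0) f=2→J2  7|3|2
+link7  8|3|2
PS(7,4) f=2→J2  8|3|3
+link8  9|3|3
C(2,4) f=2→J2  9|3|4
PS(6,4) f=2→J2  9|3|5
R(7,5) f=1→J1  9|4|5
P(2,8) f=1→J1  9|5|5
PS(8,1) f=2→J2  9|5|6
+link9  10|5|6
P(9,3) f=1→J1  10|6|6
M = 3(10−1)−2·6−6 = 27−12−6 = 9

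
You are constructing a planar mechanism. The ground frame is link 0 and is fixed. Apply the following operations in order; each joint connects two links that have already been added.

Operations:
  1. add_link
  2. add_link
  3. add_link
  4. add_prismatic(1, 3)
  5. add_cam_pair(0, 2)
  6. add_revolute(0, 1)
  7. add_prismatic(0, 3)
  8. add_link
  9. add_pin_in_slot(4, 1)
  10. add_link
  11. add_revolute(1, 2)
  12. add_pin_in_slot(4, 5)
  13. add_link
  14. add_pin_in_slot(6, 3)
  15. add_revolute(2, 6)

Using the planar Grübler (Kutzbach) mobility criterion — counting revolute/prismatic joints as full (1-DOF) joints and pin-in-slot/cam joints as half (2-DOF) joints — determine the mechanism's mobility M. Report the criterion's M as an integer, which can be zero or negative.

M = 4

L=1 J1=0 J2=0
add link → L=2 J1=0 J2=0
add link → L=3 J1=0 J2=0
add link → L=4 J1=0 J2=0
P@1,3 dof=1 J1 → L=4 J1=1 J2=0
C@0,2 dof=2 J2 → L=4 J1=1 J2=1
R@0,1 dof=1 J1 → L=4 J1=2 J2=1
P@0,3 dof=1 J1 → L=4 J1=3 J2=1
add link → L=5 J1=3 J2=1
PS@4,1 dof=2 J2 → L=5 J1=3 J2=2
add link → L=6 J1=3 J2=2
R@1,2 dof=1 J1 → L=6 J1=4 J2=2
PS@4,5 dof=2 J2 → L=6 J1=4 J2=3
add link → L=7 J1=4 J2=3
PS@6,3 dof=2 J2 → L=7 J1=4 J2=4
R@2,6 dof=1 J1 → L=7 J1=5 J2=4
M=3(L−1)−2J1−J2=3·6−2·5−4=4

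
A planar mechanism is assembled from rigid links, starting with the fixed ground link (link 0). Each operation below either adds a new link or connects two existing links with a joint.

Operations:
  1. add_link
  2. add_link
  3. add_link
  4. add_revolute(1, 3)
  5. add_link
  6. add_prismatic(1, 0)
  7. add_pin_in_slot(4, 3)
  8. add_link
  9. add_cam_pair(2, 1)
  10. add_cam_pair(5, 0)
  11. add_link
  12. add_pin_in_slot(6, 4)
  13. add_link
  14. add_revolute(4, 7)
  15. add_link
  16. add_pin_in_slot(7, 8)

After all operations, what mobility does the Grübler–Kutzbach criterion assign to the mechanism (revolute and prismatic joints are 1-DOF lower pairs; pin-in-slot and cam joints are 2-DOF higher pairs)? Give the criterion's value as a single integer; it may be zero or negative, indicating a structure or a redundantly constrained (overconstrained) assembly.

M = 13

[1;0;0] (link 0 is ground)
L+ [2;0;0]
L+ [3;0;0]
L+ [4;0;0]
R(1,3)∈J1 [4;1;0]
L+ [5;1;0]
P(1,0)∈J1 [5;2;0]
PS(4,3)∈J2 [5;2;1]
L+ [6;2;1]
C(2,1)∈J2 [6;2;2]
C(5,0)∈J2 [6;2;3]
L+ [7;2;3]
PS(6,4)∈J2 [7;2;4]
L+ [8;2;4]
R(4,7)∈J1 [8;3;4]
L+ [9;3;4]
PS(7,8)∈J2 [9;3;5]
mobility = 24 − 6 − 5 = 13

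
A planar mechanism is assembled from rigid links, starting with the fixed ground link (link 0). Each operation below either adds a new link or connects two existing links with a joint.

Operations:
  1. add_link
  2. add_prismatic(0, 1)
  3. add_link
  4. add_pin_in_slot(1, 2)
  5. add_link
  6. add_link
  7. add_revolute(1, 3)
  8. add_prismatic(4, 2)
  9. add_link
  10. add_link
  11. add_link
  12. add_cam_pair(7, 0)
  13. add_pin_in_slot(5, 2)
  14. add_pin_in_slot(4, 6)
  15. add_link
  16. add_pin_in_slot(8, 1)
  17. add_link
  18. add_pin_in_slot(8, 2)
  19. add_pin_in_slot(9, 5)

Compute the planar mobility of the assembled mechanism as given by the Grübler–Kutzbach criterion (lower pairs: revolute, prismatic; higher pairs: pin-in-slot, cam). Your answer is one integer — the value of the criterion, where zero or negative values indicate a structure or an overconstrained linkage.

M = 14

(L,J1,J2)=(1,0,0); link0 fixed
link1: (2,0,0)
P 0-1 [J1]: (2,1,0)
link2: (3,1,0)
PS 1-2 [J2]: (3,1,1)
link3: (4,1,1)
link4: (5,1,1)
R 1-3 [J1]: (5,2,1)
P 4-2 [J1]: (5,3,1)
link5: (6,3,1)
link6: (7,3,1)
link7: (8,3,1)
C 7-0 [J2]: (8,3,2)
PS 5-2 [J2]: (8,3,3)
PS 4-6 [J2]: (8,3,4)
link8: (9,3,4)
PS 8-1 [J2]: (9,3,5)
link9: (10,3,5)
PS 8-2 [J2]: (10,3,6)
PS 9-5 [J2]: (10,3,7)
Grübler: 3·9 − 2·3 − 7 = 14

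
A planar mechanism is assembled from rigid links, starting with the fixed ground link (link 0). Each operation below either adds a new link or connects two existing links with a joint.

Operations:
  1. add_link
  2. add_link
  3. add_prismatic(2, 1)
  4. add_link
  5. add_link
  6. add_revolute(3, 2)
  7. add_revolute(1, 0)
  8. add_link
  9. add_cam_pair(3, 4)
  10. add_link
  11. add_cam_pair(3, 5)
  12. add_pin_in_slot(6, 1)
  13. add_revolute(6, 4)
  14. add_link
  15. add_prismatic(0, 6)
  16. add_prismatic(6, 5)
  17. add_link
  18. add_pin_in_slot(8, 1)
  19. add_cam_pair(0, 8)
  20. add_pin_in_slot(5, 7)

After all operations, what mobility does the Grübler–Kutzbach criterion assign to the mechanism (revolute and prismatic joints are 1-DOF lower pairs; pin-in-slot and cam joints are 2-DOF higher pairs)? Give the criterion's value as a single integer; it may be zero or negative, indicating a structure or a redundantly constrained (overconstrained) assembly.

ground; <1,0,0>
#1 <2,0,0>
#2 <3,0,0>
P:2↔1 J1 <3,1,0>
#3 <4,1,0>
#4 <5,1,0>
R:3↔2 J1 <5,2,0>
R:1↔0 J1 <5,3,0>
#5 <6,3,0>
C:3↔4 J2 <6,3,1>
#6 <7,3,1>
C:3↔5 J2 <7,3,2>
PS:6↔1 J2 <7,3,3>
R:6↔4 J1 <7,4,3>
#7 <8,4,3>
P:0↔6 J1 <8,5,3>
P:6↔5 J1 <8,6,3>
#8 <9,6,3>
PS:8↔1 J2 <9,6,4>
C:0↔8 J2 <9,6,5>
PS:5↔7 J2 <9,6,6>
3×8 − 2×6 − 1×6 = 6

M = 6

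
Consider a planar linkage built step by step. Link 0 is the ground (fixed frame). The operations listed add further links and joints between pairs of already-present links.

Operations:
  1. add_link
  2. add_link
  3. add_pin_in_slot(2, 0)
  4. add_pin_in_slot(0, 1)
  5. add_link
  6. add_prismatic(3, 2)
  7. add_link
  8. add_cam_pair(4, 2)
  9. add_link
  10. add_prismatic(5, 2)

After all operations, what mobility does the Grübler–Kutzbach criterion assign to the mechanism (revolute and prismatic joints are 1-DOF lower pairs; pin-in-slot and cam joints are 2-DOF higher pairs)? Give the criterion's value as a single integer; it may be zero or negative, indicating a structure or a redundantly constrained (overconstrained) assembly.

ground; <1,0,0>
#1 <2,0,0>
#2 <3,0,0>
PS:2↔0 J2 <3,0,1>
PS:0↔1 J2 <3,0,2>
#3 <4,0,2>
P:3↔2 J1 <4,1,2>
#4 <5,1,2>
C:4↔2 J2 <5,1,3>
#5 <6,1,3>
P:5↔2 J1 <6,2,3>
3×5 − 2×2 − 1×3 = 8

M = 8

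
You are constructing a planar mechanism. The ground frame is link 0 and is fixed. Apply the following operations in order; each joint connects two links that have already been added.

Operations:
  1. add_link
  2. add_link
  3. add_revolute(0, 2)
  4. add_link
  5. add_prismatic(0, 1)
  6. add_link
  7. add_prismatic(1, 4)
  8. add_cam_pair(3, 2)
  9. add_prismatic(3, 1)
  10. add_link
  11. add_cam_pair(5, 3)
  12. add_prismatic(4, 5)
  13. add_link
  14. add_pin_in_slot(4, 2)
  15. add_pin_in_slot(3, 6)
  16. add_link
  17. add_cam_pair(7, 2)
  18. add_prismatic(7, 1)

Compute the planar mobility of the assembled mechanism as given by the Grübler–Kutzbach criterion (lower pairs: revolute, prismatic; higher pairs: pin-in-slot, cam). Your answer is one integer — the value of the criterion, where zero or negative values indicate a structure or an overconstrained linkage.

M = 4

ground; <1,0,0>
#1 <2,0,0>
#2 <3,0,0>
R:0↔2 J1 <3,1,0>
#3 <4,1,0>
P:0↔1 J1 <4,2,0>
#4 <5,2,0>
P:1↔4 J1 <5,3,0>
C:3↔2 J2 <5,3,1>
P:3↔1 J1 <5,4,1>
#5 <6,4,1>
C:5↔3 J2 <6,4,2>
P:4↔5 J1 <6,5,2>
#6 <7,5,2>
PS:4↔2 J2 <7,5,3>
PS:3↔6 J2 <7,5,4>
#7 <8,5,4>
C:7↔2 J2 <8,5,5>
P:7↔1 J1 <8,6,5>
3×7 − 2×6 − 1×5 = 4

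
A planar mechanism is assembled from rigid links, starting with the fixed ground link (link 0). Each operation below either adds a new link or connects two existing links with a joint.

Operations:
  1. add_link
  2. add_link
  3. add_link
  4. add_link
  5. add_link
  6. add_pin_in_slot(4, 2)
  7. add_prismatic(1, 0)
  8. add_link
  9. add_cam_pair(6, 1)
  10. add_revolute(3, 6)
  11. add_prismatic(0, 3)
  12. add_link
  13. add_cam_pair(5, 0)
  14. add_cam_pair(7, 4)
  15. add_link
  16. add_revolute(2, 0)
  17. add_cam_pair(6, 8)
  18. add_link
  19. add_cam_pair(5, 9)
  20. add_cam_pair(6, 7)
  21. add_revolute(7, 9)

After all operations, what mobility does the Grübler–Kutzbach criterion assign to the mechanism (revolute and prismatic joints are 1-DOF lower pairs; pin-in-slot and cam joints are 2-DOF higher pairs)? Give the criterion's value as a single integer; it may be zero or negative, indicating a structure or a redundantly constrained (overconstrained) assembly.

M = 10

[1;0;0] (link 0 is ground)
L+ [2;0;0]
L+ [3;0;0]
L+ [4;0;0]
L+ [5;0;0]
L+ [6;0;0]
PS(4,2)∈J2 [6;0;1]
P(1,0)∈J1 [6;1;1]
L+ [7;1;1]
C(6,1)∈J2 [7;1;2]
R(3,6)∈J1 [7;2;2]
P(0,3)∈J1 [7;3;2]
L+ [8;3;2]
C(5,0)∈J2 [8;3;3]
C(7,4)∈J2 [8;3;4]
L+ [9;3;4]
R(2,0)∈J1 [9;4;4]
C(6,8)∈J2 [9;4;5]
L+ [10;4;5]
C(5,9)∈J2 [10;4;6]
C(6,7)∈J2 [10;4;7]
R(7,9)∈J1 [10;5;7]
mobility = 27 − 10 − 7 = 10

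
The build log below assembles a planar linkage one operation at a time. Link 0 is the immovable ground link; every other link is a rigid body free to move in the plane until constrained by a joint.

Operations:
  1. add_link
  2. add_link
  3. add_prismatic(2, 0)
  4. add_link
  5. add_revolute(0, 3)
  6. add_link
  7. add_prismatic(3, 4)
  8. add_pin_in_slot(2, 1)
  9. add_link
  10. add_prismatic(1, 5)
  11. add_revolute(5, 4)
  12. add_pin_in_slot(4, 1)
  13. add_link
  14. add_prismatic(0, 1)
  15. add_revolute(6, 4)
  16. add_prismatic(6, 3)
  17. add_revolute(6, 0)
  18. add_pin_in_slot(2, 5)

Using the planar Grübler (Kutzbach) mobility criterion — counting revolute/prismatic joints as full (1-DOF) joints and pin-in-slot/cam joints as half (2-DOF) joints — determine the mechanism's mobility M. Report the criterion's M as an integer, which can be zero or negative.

M = -3

link 0 = ground. State L|J1|J2 = 1|0|0
+link1  2|0|0
+link2  3|0|0
P(2,0) f=1→J1  3|1|0
+link3  4|1|0
R(0,3) f=1→J1  4|2|0
+link4  5|2|0
P(3,4) f=1→J1  5|3|0
PS(2,1) f=2→J2  5|3|1
+link5  6|3|1
P(1,5) f=1→J1  6|4|1
R(5,4) f=1→J1  6|5|1
PS(4,1) f=2→J2  6|5|2
+link6  7|5|2
P(0,1) f=1→J1  7|6|2
R(6,4) f=1→J1  7|7|2
P(6,3) f=1→J1  7|8|2
R(6,0) f=1→J1  7|9|2
PS(2,5) f=2→J2  7|9|3
M = 3(7−1)−2·9−3 = 18−18−3 = -3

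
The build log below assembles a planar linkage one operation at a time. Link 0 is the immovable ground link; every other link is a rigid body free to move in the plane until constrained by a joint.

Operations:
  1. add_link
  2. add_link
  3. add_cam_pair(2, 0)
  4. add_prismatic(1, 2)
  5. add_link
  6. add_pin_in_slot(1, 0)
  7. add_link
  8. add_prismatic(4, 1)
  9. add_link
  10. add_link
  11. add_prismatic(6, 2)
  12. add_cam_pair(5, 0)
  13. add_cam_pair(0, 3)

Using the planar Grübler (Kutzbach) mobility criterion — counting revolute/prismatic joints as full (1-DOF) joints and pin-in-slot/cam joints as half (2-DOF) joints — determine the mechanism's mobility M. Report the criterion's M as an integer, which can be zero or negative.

M = 8

link 0 = ground. State L|J1|J2 = 1|0|0
+link1  2|0|0
+link2  3|0|0
C(2,0) f=2→J2  3|0|1
P(1,2) f=1→J1  3|1|1
+link3  4|1|1
PS(1,0) f=2→J2  4|1|2
+link4  5|1|2
P(4,1) f=1→J1  5|2|2
+link5  6|2|2
+link6  7|2|2
P(6,2) f=1→J1  7|3|2
C(5,0) f=2→J2  7|3|3
C(0,3) f=2→J2  7|3|4
M = 3(7−1)−2·3−4 = 18−6−4 = 8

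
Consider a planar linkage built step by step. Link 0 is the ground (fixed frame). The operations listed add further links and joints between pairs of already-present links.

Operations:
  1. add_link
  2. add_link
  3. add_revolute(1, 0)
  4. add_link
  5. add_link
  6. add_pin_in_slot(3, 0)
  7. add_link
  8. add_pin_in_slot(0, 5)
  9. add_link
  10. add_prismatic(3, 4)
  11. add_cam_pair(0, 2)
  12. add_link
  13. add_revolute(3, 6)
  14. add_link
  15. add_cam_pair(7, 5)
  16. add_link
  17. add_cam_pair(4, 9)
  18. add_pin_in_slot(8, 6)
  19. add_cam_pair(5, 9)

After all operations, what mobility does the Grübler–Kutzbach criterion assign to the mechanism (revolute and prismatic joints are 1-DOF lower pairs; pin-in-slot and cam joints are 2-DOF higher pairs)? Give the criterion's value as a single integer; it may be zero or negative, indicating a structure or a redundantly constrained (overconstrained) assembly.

M = 14

[1;0;0] (link 0 is ground)
L+ [2;0;0]
L+ [3;0;0]
R(1,0)∈J1 [3;1;0]
L+ [4;1;0]
L+ [5;1;0]
PS(3,0)∈J2 [5;1;1]
L+ [6;1;1]
PS(0,5)∈J2 [6;1;2]
L+ [7;1;2]
P(3,4)∈J1 [7;2;2]
C(0,2)∈J2 [7;2;3]
L+ [8;2;3]
R(3,6)∈J1 [8;3;3]
L+ [9;3;3]
C(7,5)∈J2 [9;3;4]
L+ [10;3;4]
C(4,9)∈J2 [10;3;5]
PS(8,6)∈J2 [10;3;6]
C(5,9)∈J2 [10;3;7]
mobility = 27 − 6 − 7 = 14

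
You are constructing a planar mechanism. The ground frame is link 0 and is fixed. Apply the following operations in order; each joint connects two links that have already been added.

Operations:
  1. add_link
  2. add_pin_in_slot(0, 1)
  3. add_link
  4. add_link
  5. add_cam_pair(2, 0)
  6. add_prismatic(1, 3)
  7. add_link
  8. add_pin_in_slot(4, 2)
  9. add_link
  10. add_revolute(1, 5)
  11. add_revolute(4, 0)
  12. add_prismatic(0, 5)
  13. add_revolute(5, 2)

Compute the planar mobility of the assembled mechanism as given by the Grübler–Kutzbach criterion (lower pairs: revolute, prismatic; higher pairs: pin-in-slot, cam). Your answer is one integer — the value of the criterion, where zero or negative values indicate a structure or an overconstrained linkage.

[1;0;0] (link 0 is ground)
L+ [2;0;0]
PS(0,1)∈J2 [2;0;1]
L+ [3;0;1]
L+ [4;0;1]
C(2,0)∈J2 [4;0;2]
P(1,3)∈J1 [4;1;2]
L+ [5;1;2]
PS(4,2)∈J2 [5;1;3]
L+ [6;1;3]
R(1,5)∈J1 [6;2;3]
R(4,0)∈J1 [6;3;3]
P(0,5)∈J1 [6;4;3]
R(5,2)∈J1 [6;5;3]
mobility = 15 − 10 − 3 = 2

M = 2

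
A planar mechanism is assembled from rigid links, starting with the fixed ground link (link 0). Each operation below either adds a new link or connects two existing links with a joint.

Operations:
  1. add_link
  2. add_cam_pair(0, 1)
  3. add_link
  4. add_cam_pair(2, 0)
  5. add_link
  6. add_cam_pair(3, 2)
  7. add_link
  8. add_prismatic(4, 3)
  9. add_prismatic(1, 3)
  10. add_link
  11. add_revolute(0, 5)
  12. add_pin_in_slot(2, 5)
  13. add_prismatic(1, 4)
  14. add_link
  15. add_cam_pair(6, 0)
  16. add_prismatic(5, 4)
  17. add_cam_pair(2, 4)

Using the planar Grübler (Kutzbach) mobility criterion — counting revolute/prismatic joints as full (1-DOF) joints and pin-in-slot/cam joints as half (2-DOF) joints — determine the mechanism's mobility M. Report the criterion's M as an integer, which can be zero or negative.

M = 2

[1;0;0] (link 0 is ground)
L+ [2;0;0]
C(0,1)∈J2 [2;0;1]
L+ [3;0;1]
C(2,0)∈J2 [3;0;2]
L+ [4;0;2]
C(3,2)∈J2 [4;0;3]
L+ [5;0;3]
P(4,3)∈J1 [5;1;3]
P(1,3)∈J1 [5;2;3]
L+ [6;2;3]
R(0,5)∈J1 [6;3;3]
PS(2,5)∈J2 [6;3;4]
P(1,4)∈J1 [6;4;4]
L+ [7;4;4]
C(6,0)∈J2 [7;4;5]
P(5,4)∈J1 [7;5;5]
C(2,4)∈J2 [7;5;6]
mobility = 18 − 10 − 6 = 2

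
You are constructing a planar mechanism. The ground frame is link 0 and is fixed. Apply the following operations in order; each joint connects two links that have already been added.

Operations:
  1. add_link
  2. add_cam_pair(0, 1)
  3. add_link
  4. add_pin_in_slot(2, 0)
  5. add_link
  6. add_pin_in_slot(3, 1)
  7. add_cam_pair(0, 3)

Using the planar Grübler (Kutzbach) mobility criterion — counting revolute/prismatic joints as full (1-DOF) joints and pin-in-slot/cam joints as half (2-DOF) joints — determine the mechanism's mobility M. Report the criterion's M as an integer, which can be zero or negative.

M = 5

(L,J1,J2)=(1,0,0); link0 fixed
link1: (2,0,0)
C 0-1 [J2]: (2,0,1)
link2: (3,0,1)
PS 2-0 [J2]: (3,0,2)
link3: (4,0,2)
PS 3-1 [J2]: (4,0,3)
C 0-3 [J2]: (4,0,4)
Grübler: 3·3 − 2·0 − 4 = 5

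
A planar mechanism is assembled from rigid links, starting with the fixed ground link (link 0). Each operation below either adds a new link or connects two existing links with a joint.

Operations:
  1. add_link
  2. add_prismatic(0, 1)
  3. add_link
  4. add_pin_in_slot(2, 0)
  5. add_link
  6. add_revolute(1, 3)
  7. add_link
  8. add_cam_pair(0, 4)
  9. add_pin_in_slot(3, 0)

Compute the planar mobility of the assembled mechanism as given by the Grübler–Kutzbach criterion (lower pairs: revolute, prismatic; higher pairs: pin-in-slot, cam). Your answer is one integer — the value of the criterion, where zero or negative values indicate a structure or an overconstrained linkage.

M = 5

[1;0;0] (link 0 is ground)
L+ [2;0;0]
P(0,1)∈J1 [2;1;0]
L+ [3;1;0]
PS(2,0)∈J2 [3;1;1]
L+ [4;1;1]
R(1,3)∈J1 [4;2;1]
L+ [5;2;1]
C(0,4)∈J2 [5;2;2]
PS(3,0)∈J2 [5;2;3]
mobility = 12 − 4 − 3 = 5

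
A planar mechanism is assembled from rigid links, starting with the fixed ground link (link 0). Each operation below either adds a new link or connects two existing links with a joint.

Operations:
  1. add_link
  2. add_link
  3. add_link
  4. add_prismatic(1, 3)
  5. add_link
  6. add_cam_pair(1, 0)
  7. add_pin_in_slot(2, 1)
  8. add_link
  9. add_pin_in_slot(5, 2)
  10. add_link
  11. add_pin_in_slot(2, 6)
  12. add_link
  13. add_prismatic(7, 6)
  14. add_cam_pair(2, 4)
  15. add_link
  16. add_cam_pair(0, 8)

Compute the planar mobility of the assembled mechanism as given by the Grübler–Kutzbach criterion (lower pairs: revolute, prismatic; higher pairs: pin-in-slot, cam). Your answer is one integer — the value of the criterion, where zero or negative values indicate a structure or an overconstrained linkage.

M = 14

L=1 J1=0 J2=0
add link → L=2 J1=0 J2=0
add link → L=3 J1=0 J2=0
add link → L=4 J1=0 J2=0
P@1,3 dof=1 J1 → L=4 J1=1 J2=0
add link → L=5 J1=1 J2=0
C@1,0 dof=2 J2 → L=5 J1=1 J2=1
PS@2,1 dof=2 J2 → L=5 J1=1 J2=2
add link → L=6 J1=1 J2=2
PS@5,2 dof=2 J2 → L=6 J1=1 J2=3
add link → L=7 J1=1 J2=3
PS@2,6 dof=2 J2 → L=7 J1=1 J2=4
add link → L=8 J1=1 J2=4
P@7,6 dof=1 J1 → L=8 J1=2 J2=4
C@2,4 dof=2 J2 → L=8 J1=2 J2=5
add link → L=9 J1=2 J2=5
C@0,8 dof=2 J2 → L=9 J1=2 J2=6
M=3(L−1)−2J1−J2=3·8−2·2−6=14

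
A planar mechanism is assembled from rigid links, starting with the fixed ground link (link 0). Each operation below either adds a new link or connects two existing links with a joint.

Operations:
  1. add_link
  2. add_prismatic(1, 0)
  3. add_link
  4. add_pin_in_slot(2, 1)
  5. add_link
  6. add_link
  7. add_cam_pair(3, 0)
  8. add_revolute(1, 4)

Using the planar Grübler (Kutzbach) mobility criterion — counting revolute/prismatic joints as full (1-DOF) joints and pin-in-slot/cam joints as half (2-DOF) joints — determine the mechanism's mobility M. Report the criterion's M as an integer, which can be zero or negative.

M = 6

L=1 J1=0 J2=0
add link → L=2 J1=0 J2=0
P@1,0 dof=1 J1 → L=2 J1=1 J2=0
add link → L=3 J1=1 J2=0
PS@2,1 dof=2 J2 → L=3 J1=1 J2=1
add link → L=4 J1=1 J2=1
add link → L=5 J1=1 J2=1
C@3,0 dof=2 J2 → L=5 J1=1 J2=2
R@1,4 dof=1 J1 → L=5 J1=2 J2=2
M=3(L−1)−2J1−J2=3·4−2·2−2=6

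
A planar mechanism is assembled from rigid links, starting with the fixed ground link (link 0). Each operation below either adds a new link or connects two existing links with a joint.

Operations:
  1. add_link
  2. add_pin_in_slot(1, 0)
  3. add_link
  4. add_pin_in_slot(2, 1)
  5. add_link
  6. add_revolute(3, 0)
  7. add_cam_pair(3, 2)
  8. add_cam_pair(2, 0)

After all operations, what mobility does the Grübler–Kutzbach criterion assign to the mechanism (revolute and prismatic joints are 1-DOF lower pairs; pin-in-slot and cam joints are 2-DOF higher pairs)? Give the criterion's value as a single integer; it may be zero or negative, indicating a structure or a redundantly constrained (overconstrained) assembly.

M = 3

(L,J1,J2)=(1,0,0); link0 fixed
link1: (2,0,0)
PS 1-0 [J2]: (2,0,1)
link2: (3,0,1)
PS 2-1 [J2]: (3,0,2)
link3: (4,0,2)
R 3-0 [J1]: (4,1,2)
C 3-2 [J2]: (4,1,3)
C 2-0 [J2]: (4,1,4)
Grübler: 3·3 − 2·1 − 4 = 3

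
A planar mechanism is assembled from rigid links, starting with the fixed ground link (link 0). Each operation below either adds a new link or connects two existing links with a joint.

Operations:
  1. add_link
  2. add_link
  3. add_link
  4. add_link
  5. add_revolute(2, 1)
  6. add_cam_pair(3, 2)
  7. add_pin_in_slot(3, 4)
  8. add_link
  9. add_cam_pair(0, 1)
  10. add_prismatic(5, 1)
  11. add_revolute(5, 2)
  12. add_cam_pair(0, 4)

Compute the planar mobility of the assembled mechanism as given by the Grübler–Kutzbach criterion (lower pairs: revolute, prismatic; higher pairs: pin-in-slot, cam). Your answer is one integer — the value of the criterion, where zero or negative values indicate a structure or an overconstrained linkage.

M = 5

link 0 = ground. State L|J1|J2 = 1|0|0
+link1  2|0|0
+link2  3|0|0
+link3  4|0|0
+link4  5|0|0
R(2,1) f=1→J1  5|1|0
C(3,2) f=2→J2  5|1|1
PS(3,4) f=2→J2  5|1|2
+link5  6|1|2
C(0,1) f=2→J2  6|1|3
P(5,1) f=1→J1  6|2|3
R(5,2) f=1→J1  6|3|3
C(0,4) f=2→J2  6|3|4
M = 3(6−1)−2·3−4 = 15−6−4 = 5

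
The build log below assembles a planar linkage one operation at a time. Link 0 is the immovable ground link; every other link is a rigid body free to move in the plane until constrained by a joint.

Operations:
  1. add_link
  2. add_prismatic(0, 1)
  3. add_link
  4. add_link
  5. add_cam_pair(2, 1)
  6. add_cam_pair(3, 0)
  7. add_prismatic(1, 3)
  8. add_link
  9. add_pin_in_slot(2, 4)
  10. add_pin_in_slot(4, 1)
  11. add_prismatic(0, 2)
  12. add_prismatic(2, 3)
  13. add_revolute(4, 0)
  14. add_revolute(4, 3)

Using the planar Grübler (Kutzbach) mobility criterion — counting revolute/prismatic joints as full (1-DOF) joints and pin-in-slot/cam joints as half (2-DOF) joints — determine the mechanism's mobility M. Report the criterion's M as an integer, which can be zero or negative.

M = -4

[1;0;0] (link 0 is ground)
L+ [2;0;0]
P(0,1)∈J1 [2;1;0]
L+ [3;1;0]
L+ [4;1;0]
C(2,1)∈J2 [4;1;1]
C(3,0)∈J2 [4;1;2]
P(1,3)∈J1 [4;2;2]
L+ [5;2;2]
PS(2,4)∈J2 [5;2;3]
PS(4,1)∈J2 [5;2;4]
P(0,2)∈J1 [5;3;4]
P(2,3)∈J1 [5;4;4]
R(4,0)∈J1 [5;5;4]
R(4,3)∈J1 [5;6;4]
mobility = 12 − 12 − 4 = -4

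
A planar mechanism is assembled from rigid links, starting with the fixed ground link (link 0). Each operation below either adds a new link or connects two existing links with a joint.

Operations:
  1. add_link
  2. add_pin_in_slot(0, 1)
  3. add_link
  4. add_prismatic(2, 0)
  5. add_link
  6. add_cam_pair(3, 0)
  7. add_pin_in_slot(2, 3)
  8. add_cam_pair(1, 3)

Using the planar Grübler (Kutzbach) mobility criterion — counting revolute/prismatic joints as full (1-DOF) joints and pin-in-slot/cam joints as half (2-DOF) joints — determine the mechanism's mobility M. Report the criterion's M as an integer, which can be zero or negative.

M = 3

(L,J1,J2)=(1,0,0); link0 fixed
link1: (2,0,0)
PS 0-1 [J2]: (2,0,1)
link2: (3,0,1)
P 2-0 [J1]: (3,1,1)
link3: (4,1,1)
C 3-0 [J2]: (4,1,2)
PS 2-3 [J2]: (4,1,3)
C 1-3 [J2]: (4,1,4)
Grübler: 3·3 − 2·1 − 4 = 3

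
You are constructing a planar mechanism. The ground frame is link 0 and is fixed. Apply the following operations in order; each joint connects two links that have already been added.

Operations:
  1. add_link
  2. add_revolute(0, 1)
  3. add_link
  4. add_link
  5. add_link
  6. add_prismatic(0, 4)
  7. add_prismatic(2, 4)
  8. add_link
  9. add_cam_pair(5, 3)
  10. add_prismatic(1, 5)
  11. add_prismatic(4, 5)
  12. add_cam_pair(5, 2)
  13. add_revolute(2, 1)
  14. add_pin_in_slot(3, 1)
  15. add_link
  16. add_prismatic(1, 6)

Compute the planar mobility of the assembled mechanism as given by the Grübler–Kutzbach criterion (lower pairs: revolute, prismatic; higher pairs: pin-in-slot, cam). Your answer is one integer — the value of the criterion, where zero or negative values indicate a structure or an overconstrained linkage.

L=1 J1=0 J2=0
add link → L=2 J1=0 J2=0
R@0,1 dof=1 J1 → L=2 J1=1 J2=0
add link → L=3 J1=1 J2=0
add link → L=4 J1=1 J2=0
add link → L=5 J1=1 J2=0
P@0,4 dof=1 J1 → L=5 J1=2 J2=0
P@2,4 dof=1 J1 → L=5 J1=3 J2=0
add link → L=6 J1=3 J2=0
C@5,3 dof=2 J2 → L=6 J1=3 J2=1
P@1,5 dof=1 J1 → L=6 J1=4 J2=1
P@4,5 dof=1 J1 → L=6 J1=5 J2=1
C@5,2 dof=2 J2 → L=6 J1=5 J2=2
R@2,1 dof=1 J1 → L=6 J1=6 J2=2
PS@3,1 dof=2 J2 → L=6 J1=6 J2=3
add link → L=7 J1=6 J2=3
P@1,6 dof=1 J1 → L=7 J1=7 J2=3
M=3(L−1)−2J1−J2=3·6−2·7−3=1

M = 1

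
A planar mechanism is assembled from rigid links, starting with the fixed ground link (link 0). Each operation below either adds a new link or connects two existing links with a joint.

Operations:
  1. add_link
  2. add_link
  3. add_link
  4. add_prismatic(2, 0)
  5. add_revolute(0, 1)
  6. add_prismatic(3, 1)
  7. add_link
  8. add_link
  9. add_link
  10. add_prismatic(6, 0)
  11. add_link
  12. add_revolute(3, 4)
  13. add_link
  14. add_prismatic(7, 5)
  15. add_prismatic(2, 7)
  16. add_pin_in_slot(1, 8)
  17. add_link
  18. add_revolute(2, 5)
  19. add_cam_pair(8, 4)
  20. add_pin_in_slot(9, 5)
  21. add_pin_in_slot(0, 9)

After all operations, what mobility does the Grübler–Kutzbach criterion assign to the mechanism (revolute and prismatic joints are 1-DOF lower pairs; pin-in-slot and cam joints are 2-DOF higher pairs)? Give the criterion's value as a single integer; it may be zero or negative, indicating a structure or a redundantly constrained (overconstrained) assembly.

M = 7

ground; <1,0,0>
#1 <2,0,0>
#2 <3,0,0>
#3 <4,0,0>
P:2↔0 J1 <4,1,0>
R:0↔1 J1 <4,2,0>
P:3↔1 J1 <4,3,0>
#4 <5,3,0>
#5 <6,3,0>
#6 <7,3,0>
P:6↔0 J1 <7,4,0>
#7 <8,4,0>
R:3↔4 J1 <8,5,0>
#8 <9,5,0>
P:7↔5 J1 <9,6,0>
P:2↔7 J1 <9,7,0>
PS:1↔8 J2 <9,7,1>
#9 <10,7,1>
R:2↔5 J1 <10,8,1>
C:8↔4 J2 <10,8,2>
PS:9↔5 J2 <10,8,3>
PS:0↔9 J2 <10,8,4>
3×9 − 2×8 − 1×4 = 7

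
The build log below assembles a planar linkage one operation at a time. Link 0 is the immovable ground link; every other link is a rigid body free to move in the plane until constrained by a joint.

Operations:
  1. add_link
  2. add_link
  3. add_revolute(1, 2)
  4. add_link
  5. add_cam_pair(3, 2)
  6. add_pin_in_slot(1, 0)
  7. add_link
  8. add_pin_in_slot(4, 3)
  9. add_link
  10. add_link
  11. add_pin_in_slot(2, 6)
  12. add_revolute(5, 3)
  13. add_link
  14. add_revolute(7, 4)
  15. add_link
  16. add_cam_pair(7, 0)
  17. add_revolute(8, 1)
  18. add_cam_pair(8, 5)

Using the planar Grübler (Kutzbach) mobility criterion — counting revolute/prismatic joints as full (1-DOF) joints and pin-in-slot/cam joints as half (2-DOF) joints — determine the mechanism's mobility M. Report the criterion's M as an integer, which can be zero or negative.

link 0 = ground. State L|J1|J2 = 1|0|0
+link1  2|0|0
+link2  3|0|0
R(1,2) f=1→J1  3|1|0
+link3  4|1|0
C(3,2) f=2→J2  4|1|1
PS(1,0) f=2→J2  4|1|2
+link4  5|1|2
PS(4,3) f=2→J2  5|1|3
+link5  6|1|3
+link6  7|1|3
PS(2,6) f=2→J2  7|1|4
R(5,3) f=1→J1  7|2|4
+link7  8|2|4
R(7,4) f=1→J1  8|3|4
+link8  9|3|4
C(7,0) f=2→J2  9|3|5
R(8,1) f=1→J1  9|4|5
C(8,5) f=2→J2  9|4|6
M = 3(9−1)−2·4−6 = 24−8−6 = 10

M = 10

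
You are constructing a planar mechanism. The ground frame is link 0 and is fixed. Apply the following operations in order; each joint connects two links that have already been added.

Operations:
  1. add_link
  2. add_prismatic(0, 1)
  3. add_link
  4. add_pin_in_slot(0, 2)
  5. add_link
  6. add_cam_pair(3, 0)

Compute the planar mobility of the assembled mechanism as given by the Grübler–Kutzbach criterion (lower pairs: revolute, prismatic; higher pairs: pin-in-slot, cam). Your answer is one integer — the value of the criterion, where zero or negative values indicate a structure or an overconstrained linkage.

M = 5

[1;0;0] (link 0 is ground)
L+ [2;0;0]
P(0,1)∈J1 [2;1;0]
L+ [3;1;0]
PS(0,2)∈J2 [3;1;1]
L+ [4;1;1]
C(3,0)∈J2 [4;1;2]
mobility = 9 − 2 − 2 = 5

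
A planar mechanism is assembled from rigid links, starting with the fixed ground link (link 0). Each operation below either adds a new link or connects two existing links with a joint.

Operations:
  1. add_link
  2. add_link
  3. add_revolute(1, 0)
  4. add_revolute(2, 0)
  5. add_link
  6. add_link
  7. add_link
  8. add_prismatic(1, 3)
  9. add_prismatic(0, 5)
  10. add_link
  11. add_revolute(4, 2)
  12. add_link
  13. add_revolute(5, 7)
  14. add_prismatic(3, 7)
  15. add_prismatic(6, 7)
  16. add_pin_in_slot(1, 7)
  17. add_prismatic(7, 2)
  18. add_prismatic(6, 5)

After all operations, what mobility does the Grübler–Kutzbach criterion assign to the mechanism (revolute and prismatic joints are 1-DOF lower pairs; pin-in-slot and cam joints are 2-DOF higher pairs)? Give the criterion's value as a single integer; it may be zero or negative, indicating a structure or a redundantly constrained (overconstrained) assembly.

M = 0

(L,J1,J2)=(1,0,0); link0 fixed
link1: (2,0,0)
link2: (3,0,0)
R 1-0 [J1]: (3,1,0)
R 2-0 [J1]: (3,2,0)
link3: (4,2,0)
link4: (5,2,0)
link5: (6,2,0)
P 1-3 [J1]: (6,3,0)
P 0-5 [J1]: (6,4,0)
link6: (7,4,0)
R 4-2 [J1]: (7,5,0)
link7: (8,5,0)
R 5-7 [J1]: (8,6,0)
P 3-7 [J1]: (8,7,0)
P 6-7 [J1]: (8,8,0)
PS 1-7 [J2]: (8,8,1)
P 7-2 [J1]: (8,9,1)
P 6-5 [J1]: (8,10,1)
Grübler: 3·7 − 2·10 − 1 = 0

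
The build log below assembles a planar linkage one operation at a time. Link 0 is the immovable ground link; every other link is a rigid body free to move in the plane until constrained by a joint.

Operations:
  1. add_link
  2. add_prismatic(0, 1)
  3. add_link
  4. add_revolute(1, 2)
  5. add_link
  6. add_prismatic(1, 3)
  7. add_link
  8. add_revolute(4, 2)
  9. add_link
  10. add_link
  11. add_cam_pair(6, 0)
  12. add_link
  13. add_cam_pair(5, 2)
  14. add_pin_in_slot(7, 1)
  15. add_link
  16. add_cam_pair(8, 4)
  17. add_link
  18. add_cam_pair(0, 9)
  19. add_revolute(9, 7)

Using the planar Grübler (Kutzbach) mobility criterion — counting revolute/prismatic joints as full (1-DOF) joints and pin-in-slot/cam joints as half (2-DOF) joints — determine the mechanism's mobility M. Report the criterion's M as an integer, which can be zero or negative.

L=1 J1=0 J2=0
add link → L=2 J1=0 J2=0
P@0,1 dof=1 J1 → L=2 J1=1 J2=0
add link → L=3 J1=1 J2=0
R@1,2 dof=1 J1 → L=3 J1=2 J2=0
add link → L=4 J1=2 J2=0
P@1,3 dof=1 J1 → L=4 J1=3 J2=0
add link → L=5 J1=3 J2=0
R@4,2 dof=1 J1 → L=5 J1=4 J2=0
add link → L=6 J1=4 J2=0
add link → L=7 J1=4 J2=0
C@6,0 dof=2 J2 → L=7 J1=4 J2=1
add link → L=8 J1=4 J2=1
C@5,2 dof=2 J2 → L=8 J1=4 J2=2
PS@7,1 dof=2 J2 → L=8 J1=4 J2=3
add link → L=9 J1=4 J2=3
C@8,4 dof=2 J2 → L=9 J1=4 J2=4
add link → L=10 J1=4 J2=4
C@0,9 dof=2 J2 → L=10 J1=4 J2=5
R@9,7 dof=1 J1 → L=10 J1=5 J2=5
M=3(L−1)−2J1−J2=3·9−2·5−5=12

M = 12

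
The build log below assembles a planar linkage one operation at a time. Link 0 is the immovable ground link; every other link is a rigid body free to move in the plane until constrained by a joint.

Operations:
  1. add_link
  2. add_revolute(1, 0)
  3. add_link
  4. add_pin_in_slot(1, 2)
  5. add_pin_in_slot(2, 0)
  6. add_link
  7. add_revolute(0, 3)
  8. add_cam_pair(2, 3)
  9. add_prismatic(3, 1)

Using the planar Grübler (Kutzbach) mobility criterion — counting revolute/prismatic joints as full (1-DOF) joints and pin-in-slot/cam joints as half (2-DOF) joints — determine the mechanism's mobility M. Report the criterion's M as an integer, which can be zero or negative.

M = 0

(L,J1,J2)=(1,0,0); link0 fixed
link1: (2,0,0)
R 1-0 [J1]: (2,1,0)
link2: (3,1,0)
PS 1-2 [J2]: (3,1,1)
PS 2-0 [J2]: (3,1,2)
link3: (4,1,2)
R 0-3 [J1]: (4,2,2)
C 2-3 [J2]: (4,2,3)
P 3-1 [J1]: (4,3,3)
Grübler: 3·3 − 2·3 − 3 = 0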